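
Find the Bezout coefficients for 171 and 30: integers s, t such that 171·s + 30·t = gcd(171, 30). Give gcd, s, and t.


Euclidean algorithm on (171, 30) — divide until remainder is 0:
  171 = 5 · 30 + 21
  30 = 1 · 21 + 9
  21 = 2 · 9 + 3
  9 = 3 · 3 + 0
gcd(171, 30) = 3.
Track Bezout coefficients alongside the remainders: start with r₀ = 171 = a·1 + b·0 (s = 1, t = 0) and r₁ = 30 = a·0 + b·1 (s = 0, t = 1); each new remainder r_{k+1} = r_{k-1} − q_k·r_k inherits s_{k+1} = s_{k-1} − q_k·s_k, t_{k+1} = t_{k-1} − q_k·t_k, so r_k = a·s_k + b·t_k at every step:
  q = 5: r = 21, s = 1 − 5·0 = 1, t = 0 − 5·1 = -5  (check: 171·1 + 30·(-5) = 21)
  q = 1: r = 9, s = 0 − 1·1 = -1, t = 1 − 1·(-5) = 6  (check: 171·(-1) + 30·6 = 9)
  q = 2: r = 3, s = 1 − 2·(-1) = 3, t = -5 − 2·6 = -17  (check: 171·3 + 30·(-17) = 3)
The row with r = 3 (the gcd) gives the Bezout coefficients s = 3, t = -17.
Result: 171 · (3) + 30 · (-17) = 3.

gcd(171, 30) = 3; s = 3, t = -17 (check: 171·3 + 30·(-17) = 3).


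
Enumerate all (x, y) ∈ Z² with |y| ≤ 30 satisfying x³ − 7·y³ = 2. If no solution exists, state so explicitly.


The equation is x³ - 7y³ = 2. For fixed y, x³ = 7·y³ + 2, so a solution requires the RHS to be a perfect cube.
Strategy: iterate y from -30 to 30, compute RHS = 7·y³ + 2, and check whether it is a (positive or negative) perfect cube.
Check small values of y:
  y = 0: RHS = 2 is not a perfect cube.
  y = 1: RHS = 9 is not a perfect cube.
  y = -1: RHS = -5 is not a perfect cube.
  y = 2: RHS = 58 is not a perfect cube.
  y = -2: RHS = -54 is not a perfect cube.
  y = 3: RHS = 191 is not a perfect cube.
  y = -3: RHS = -187 is not a perfect cube.
Continuing the search up to |y| = 30 finds no solutions either.
No (x, y) in the scanned range satisfies the equation.

No integer solutions with |y| ≤ 30.


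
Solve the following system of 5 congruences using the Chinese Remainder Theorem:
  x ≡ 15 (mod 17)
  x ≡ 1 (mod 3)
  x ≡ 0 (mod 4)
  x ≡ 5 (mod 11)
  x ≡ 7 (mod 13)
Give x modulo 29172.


Product of moduli M = 17 · 3 · 4 · 11 · 13 = 29172.
Merge one congruence at a time:
  Start: x ≡ 15 (mod 17).
  Combine with x ≡ 1 (mod 3); new modulus lcm = 51.
    Write x = 15 + 17·t and substitute into x ≡ 1 (mod 3): 17·t ≡ 1 − 15 = -14 (mod 3).
    Reduce coefficients mod 3: 2·t ≡ 1 (mod 3).
    The inverse of 2 mod 3 is 2 (since 2·2 = 4 = 1·3 + 1), so t ≡ 2·1 = 2 ≡ 2 (mod 3).
    Then x = 15 + 17·2 = 49, valid modulo lcm(17, 3) = 51: x ≡ 49 (mod 51).
  Combine with x ≡ 0 (mod 4); new modulus lcm = 204.
    Write x = 49 + 51·t and substitute into x ≡ 0 (mod 4): 51·t ≡ 0 − 49 = -49 (mod 4).
    Reduce coefficients mod 4: 3·t ≡ 3 (mod 4).
    The inverse of 3 mod 4 is 3 (since 3·3 = 9 = 2·4 + 1), so t ≡ 3·3 = 9 ≡ 1 (mod 4).
    Then x = 49 + 51·1 = 100, valid modulo lcm(51, 4) = 204: x ≡ 100 (mod 204).
  Combine with x ≡ 5 (mod 11); new modulus lcm = 2244.
    Write x = 100 + 204·t and substitute into x ≡ 5 (mod 11): 204·t ≡ 5 − 100 = -95 (mod 11).
    Reduce coefficients mod 11: 6·t ≡ 4 (mod 11).
    The inverse of 6 mod 11 is 2 (since 6·2 = 12 = 1·11 + 1), so t ≡ 2·4 = 8 ≡ 8 (mod 11).
    Then x = 100 + 204·8 = 1732, valid modulo lcm(204, 11) = 2244: x ≡ 1732 (mod 2244).
  Combine with x ≡ 7 (mod 13); new modulus lcm = 29172.
    Write x = 1732 + 2244·t and substitute into x ≡ 7 (mod 13): 2244·t ≡ 7 − 1732 = -1725 (mod 13).
    Reduce coefficients mod 13: 8·t ≡ 4 (mod 13).
    The inverse of 8 mod 13 is 5 (since 8·5 = 40 = 3·13 + 1), so t ≡ 5·4 = 20 ≡ 7 (mod 13).
    Then x = 1732 + 2244·7 = 17440, valid modulo lcm(2244, 13) = 29172: x ≡ 17440 (mod 29172).
Verify against each original: 17440 mod 17 = 15, 17440 mod 3 = 1, 17440 mod 4 = 0, 17440 mod 11 = 5, 17440 mod 13 = 7.

x ≡ 17440 (mod 29172).


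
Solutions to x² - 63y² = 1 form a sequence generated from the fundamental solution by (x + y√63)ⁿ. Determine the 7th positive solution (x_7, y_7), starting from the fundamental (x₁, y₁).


Step 1: Find the fundamental solution (x₁, y₁) of x² - 63y² = 1.
  Expand √63 as a continued fraction. a₀ = ⌊√63⌋ = 7; iterate m_{k+1} = d_k·a_k − m_k, d_{k+1} = (63 − m_{k+1}²)/d_k, a_{k+1} = ⌊(a₀ + m_{k+1})/d_{k+1}⌋ (starting m₀ = 0, d₀ = 1), with convergents p_k = a_k·p_{k-1} + p_{k-2}, q_k = a_k·q_{k-1} + q_{k-2} (p₋₁ = 1, q₋₁ = 0):
  k = 0: a₀ = 7; p₀/q₀ = 7/1; p₀² − 63·q₀² = 49 − 63 = -14.
  k = 1: m = 7, d = 14, a = ⌊(7 + 7)/14⌋ = 1; p/q = (1·7 + 1)/(1·1 + 0) = 8/1; p² − 63·q² = 64 − 63 = 1.
  The first convergent with p² − 63·q² = 1 gives the fundamental solution (x₁, y₁) = (8, 1).
Step 2: Apply the recurrence (x_{n+1}, y_{n+1}) = (x₁x_n + 63y₁y_n, x₁y_n + y₁x_n) repeatedly.
  From (x_1, y_1) = (8, 1): x_2 = 8·8 + 63·1·1 = 127; y_2 = 8·1 + 1·8 = 16.
  From (x_2, y_2) = (127, 16): x_3 = 8·127 + 63·1·16 = 2024; y_3 = 8·16 + 1·127 = 255.
  From (x_3, y_3) = (2024, 255): x_4 = 8·2024 + 63·1·255 = 32257; y_4 = 8·255 + 1·2024 = 4064.
  From (x_4, y_4) = (32257, 4064): x_5 = 8·32257 + 63·1·4064 = 514088; y_5 = 8·4064 + 1·32257 = 64769.
  From (x_5, y_5) = (514088, 64769): x_6 = 8·514088 + 63·1·64769 = 8193151; y_6 = 8·64769 + 1·514088 = 1032240.
  From (x_6, y_6) = (8193151, 1032240): x_7 = 8·8193151 + 63·1·1032240 = 130576328; y_7 = 8·1032240 + 1·8193151 = 16451071.
Step 3: Verify x_7² - 63·y_7² = 17050177433963584 - 17050177433963583 = 1 (should be 1). ✓

(x_1, y_1) = (8, 1); (x_7, y_7) = (130576328, 16451071).


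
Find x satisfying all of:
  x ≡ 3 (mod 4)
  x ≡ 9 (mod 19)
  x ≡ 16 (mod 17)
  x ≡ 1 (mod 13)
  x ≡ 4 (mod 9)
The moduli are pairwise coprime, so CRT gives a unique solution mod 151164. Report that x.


Product of moduli M = 4 · 19 · 17 · 13 · 9 = 151164.
Merge one congruence at a time:
  Start: x ≡ 3 (mod 4).
  Combine with x ≡ 9 (mod 19); new modulus lcm = 76.
    Write x = 3 + 4·t and substitute into x ≡ 9 (mod 19): 4·t ≡ 9 − 3 = 6 (mod 19).
    The inverse of 4 mod 19 is 5 (since 4·5 = 20 = 1·19 + 1), so t ≡ 5·6 = 30 ≡ 11 (mod 19).
    Then x = 3 + 4·11 = 47, valid modulo lcm(4, 19) = 76: x ≡ 47 (mod 76).
  Combine with x ≡ 16 (mod 17); new modulus lcm = 1292.
    Write x = 47 + 76·t and substitute into x ≡ 16 (mod 17): 76·t ≡ 16 − 47 = -31 (mod 17).
    Reduce coefficients mod 17: 8·t ≡ 3 (mod 17).
    The inverse of 8 mod 17 is 15 (since 8·15 = 120 = 7·17 + 1), so t ≡ 15·3 = 45 ≡ 11 (mod 17).
    Then x = 47 + 76·11 = 883, valid modulo lcm(76, 17) = 1292: x ≡ 883 (mod 1292).
  Combine with x ≡ 1 (mod 13); new modulus lcm = 16796.
    Write x = 883 + 1292·t and substitute into x ≡ 1 (mod 13): 1292·t ≡ 1 − 883 = -882 (mod 13).
    Reduce coefficients mod 13: 5·t ≡ 2 (mod 13).
    The inverse of 5 mod 13 is 8 (since 5·8 = 40 = 3·13 + 1), so t ≡ 8·2 = 16 ≡ 3 (mod 13).
    Then x = 883 + 1292·3 = 4759, valid modulo lcm(1292, 13) = 16796: x ≡ 4759 (mod 16796).
  Combine with x ≡ 4 (mod 9); new modulus lcm = 151164.
    Write x = 4759 + 16796·t and substitute into x ≡ 4 (mod 9): 16796·t ≡ 4 − 4759 = -4755 (mod 9).
    Reduce coefficients mod 9: 2·t ≡ 6 (mod 9).
    The inverse of 2 mod 9 is 5 (since 2·5 = 10 = 1·9 + 1), so t ≡ 5·6 = 30 ≡ 3 (mod 9).
    Then x = 4759 + 16796·3 = 55147, valid modulo lcm(16796, 9) = 151164: x ≡ 55147 (mod 151164).
Verify against each original: 55147 mod 4 = 3, 55147 mod 19 = 9, 55147 mod 17 = 16, 55147 mod 13 = 1, 55147 mod 9 = 4.

x ≡ 55147 (mod 151164).


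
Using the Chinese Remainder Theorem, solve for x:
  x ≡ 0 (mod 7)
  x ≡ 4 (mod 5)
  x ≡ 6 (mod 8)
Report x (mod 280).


Moduli 7, 5, 8 are pairwise coprime; by CRT there is a unique solution modulo M = 7 · 5 · 8 = 280.
Solve pairwise, accumulating the modulus:
  Start with x ≡ 0 (mod 7).
  Combine with x ≡ 4 (mod 5): since gcd(7, 5) = 1, we get a unique residue mod 35.
    Write x = 0 + 7·t and substitute into x ≡ 4 (mod 5): 7·t ≡ 4 − 0 = 4 (mod 5).
    Reduce coefficients mod 5: 2·t ≡ 4 (mod 5).
    The inverse of 2 mod 5 is 3 (since 2·3 = 6 = 1·5 + 1), so t ≡ 3·4 = 12 ≡ 2 (mod 5).
    Then x = 0 + 7·2 = 14, valid modulo lcm(7, 5) = 35: x ≡ 14 (mod 35).
  Combine with x ≡ 6 (mod 8): since gcd(35, 8) = 1, we get a unique residue mod 280.
    Write x = 14 + 35·t and substitute into x ≡ 6 (mod 8): 35·t ≡ 6 − 14 = -8 (mod 8).
    Reduce coefficients mod 8: 3·t ≡ 0 (mod 8).
    The inverse of 3 mod 8 is 3 (since 3·3 = 9 = 1·8 + 1), so t ≡ 3·0 = 0 ≡ 0 (mod 8).
    Then x = 14 + 35·0 = 14, valid modulo lcm(35, 8) = 280: x ≡ 14 (mod 280).
Verify: 14 mod 7 = 0 ✓, 14 mod 5 = 4 ✓, 14 mod 8 = 6 ✓.

x ≡ 14 (mod 280).


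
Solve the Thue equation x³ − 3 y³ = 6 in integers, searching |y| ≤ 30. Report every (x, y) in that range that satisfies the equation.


The equation is x³ - 3y³ = 6. For fixed y, x³ = 3·y³ + 6, so a solution requires the RHS to be a perfect cube.
Strategy: iterate y from -30 to 30, compute RHS = 3·y³ + 6, and check whether it is a (positive or negative) perfect cube.
Check small values of y:
  y = 0: RHS = 6 is not a perfect cube.
  y = 1: RHS = 9 is not a perfect cube.
  y = -1: RHS = 3 is not a perfect cube.
  y = 2: RHS = 30 is not a perfect cube.
  y = -2: RHS = -18 is not a perfect cube.
  y = 3: RHS = 87 is not a perfect cube.
  y = -3: RHS = -75 is not a perfect cube.
Continuing the search up to |y| = 30 finds no solutions either.
No (x, y) in the scanned range satisfies the equation.

No integer solutions with |y| ≤ 30.


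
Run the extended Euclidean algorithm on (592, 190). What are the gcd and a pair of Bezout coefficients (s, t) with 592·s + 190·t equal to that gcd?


Euclidean algorithm on (592, 190) — divide until remainder is 0:
  592 = 3 · 190 + 22
  190 = 8 · 22 + 14
  22 = 1 · 14 + 8
  14 = 1 · 8 + 6
  8 = 1 · 6 + 2
  6 = 3 · 2 + 0
gcd(592, 190) = 2.
Track Bezout coefficients alongside the remainders: start with r₀ = 592 = a·1 + b·0 (s = 1, t = 0) and r₁ = 190 = a·0 + b·1 (s = 0, t = 1); each new remainder r_{k+1} = r_{k-1} − q_k·r_k inherits s_{k+1} = s_{k-1} − q_k·s_k, t_{k+1} = t_{k-1} − q_k·t_k, so r_k = a·s_k + b·t_k at every step:
  q = 3: r = 22, s = 1 − 3·0 = 1, t = 0 − 3·1 = -3  (check: 592·1 + 190·(-3) = 22)
  q = 8: r = 14, s = 0 − 8·1 = -8, t = 1 − 8·(-3) = 25  (check: 592·(-8) + 190·25 = 14)
  q = 1: r = 8, s = 1 − 1·(-8) = 9, t = -3 − 1·25 = -28  (check: 592·9 + 190·(-28) = 8)
  q = 1: r = 6, s = -8 − 1·9 = -17, t = 25 − 1·(-28) = 53  (check: 592·(-17) + 190·53 = 6)
  q = 1: r = 2, s = 9 − 1·(-17) = 26, t = -28 − 1·53 = -81  (check: 592·26 + 190·(-81) = 2)
The row with r = 2 (the gcd) gives the Bezout coefficients s = 26, t = -81.
Result: 592 · (26) + 190 · (-81) = 2.

gcd(592, 190) = 2; s = 26, t = -81 (check: 592·26 + 190·(-81) = 2).


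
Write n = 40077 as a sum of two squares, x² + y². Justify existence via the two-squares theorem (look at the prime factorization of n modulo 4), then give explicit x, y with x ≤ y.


Step 1: Factor n = 40077 = 3^2 · 61 · 73.
Step 2: Check the mod-4 condition on each prime factor: 3 ≡ 3 (mod 4), exponent 2 (must be even); 61 ≡ 1 (mod 4), exponent 1; 73 ≡ 1 (mod 4), exponent 1.
All primes ≡ 3 (mod 4) appear to even exponent (or don't appear), so by the two-squares theorem n IS expressible as a sum of two squares.
Step 3: Build a representation. Group n = k² · m with k = 3 and m = 61 · 73 = 4453 (a product of primes ≡ 1 (mod 4)); a representation of m scales to one of n via (k·x)² + (k·y)² = k²(x² + y²). Each prime p ≡ 1 (mod 4) is itself a sum of two squares; find a² by testing p − a² for a perfect square:
  61: 61 − 1² = 60, 61 − 2² = 57, 61 − 3² = 52, 61 − 4² = 45, 61 − 5² = 36 = 6² ⇒ 61 = 5² + 6².
  73: 73 − 1² = 72, 73 − 2² = 69, 73 − 3² = 64 = 8² ⇒ 73 = 3² + 8².
  Combine using the Brahmagupta–Fibonacci identity (a² + b²)(c² + d²) = (ac − bd)² + (ad + bc)² = (ac + bd)² + (ad − bc)²:
  61 · 73 = 4453: from (5² + 6²)(3² + 8²), take (5·3 − 6·8, 5·8 + 6·3) = (15 − 48, 40 + 18) = (-33, 58); dropping signs (only squares matter) gives (33, 58); check 33² + 58² = 1089 + 3364 = 4453 ✓.
  Scale by k = 3: (3·33, 3·58) = (99, 174).
Step 4: Order so x ≤ y and verify: 99² + 174² = 9801 + 30276 = 40077 = n. ✓

n = 40077 = 99² + 174² (one valid representation with x ≤ y).


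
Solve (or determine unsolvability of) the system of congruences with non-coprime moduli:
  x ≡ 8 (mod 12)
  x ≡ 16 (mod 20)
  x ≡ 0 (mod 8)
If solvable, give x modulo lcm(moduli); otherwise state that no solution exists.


Moduli 12, 20, 8 are not pairwise coprime, so CRT works modulo lcm(m_i) when all pairwise compatibility conditions hold.
Pairwise compatibility: gcd(m_i, m_j) must divide a_i - a_j for every pair.
Merge one congruence at a time:
  Start: x ≡ 8 (mod 12).
  Combine with x ≡ 16 (mod 20): gcd(12, 20) = 4; 16 - 8 = 8, which IS divisible by 4, so compatible.
    Write x = 8 + 12·t and substitute into x ≡ 16 (mod 20): 12·t ≡ 16 − 8 = 8 (mod 20).
    Divide the congruence (and modulus) by g = 4: 3·t ≡ 2 (mod 5).
    The inverse of 3 mod 5 is 2 (since 3·2 = 6 = 1·5 + 1), so t ≡ 2·2 = 4 ≡ 4 (mod 5).
    Then x = 8 + 12·4 = 56, valid modulo lcm(12, 20) = 60: x ≡ 56 (mod 60).
  Combine with x ≡ 0 (mod 8): gcd(60, 8) = 4; 0 - 56 = -56, which IS divisible by 4, so compatible.
    Write x = 56 + 60·t and substitute into x ≡ 0 (mod 8): 60·t ≡ 0 − 56 = -56 (mod 8).
    Divide the congruence (and modulus) by g = 4: 15·t ≡ -14 (mod 2).
    Reduce coefficients mod 2: 1·t ≡ 0 (mod 2).
    So t ≡ 0 (mod 2).
    Then x = 56 + 60·0 = 56, valid modulo lcm(60, 8) = 120: x ≡ 56 (mod 120).
Verify: 56 mod 12 = 8, 56 mod 20 = 16, 56 mod 8 = 0.

x ≡ 56 (mod 120).


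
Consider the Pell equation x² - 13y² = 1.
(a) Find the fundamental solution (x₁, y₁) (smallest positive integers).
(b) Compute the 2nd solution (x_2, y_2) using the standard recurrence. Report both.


Step 1: Find the fundamental solution (x₁, y₁) of x² - 13y² = 1.
  Expand √13 as a continued fraction. a₀ = ⌊√13⌋ = 3; iterate m_{k+1} = d_k·a_k − m_k, d_{k+1} = (13 − m_{k+1}²)/d_k, a_{k+1} = ⌊(a₀ + m_{k+1})/d_{k+1}⌋ (starting m₀ = 0, d₀ = 1), with convergents p_k = a_k·p_{k-1} + p_{k-2}, q_k = a_k·q_{k-1} + q_{k-2} (p₋₁ = 1, q₋₁ = 0):
  k = 0: a₀ = 3; p₀/q₀ = 3/1; p₀² − 13·q₀² = 9 − 13 = -4.
  k = 1: m = 3, d = 4, a = ⌊(3 + 3)/4⌋ = 1; p/q = (1·3 + 1)/(1·1 + 0) = 4/1; p² − 13·q² = 16 − 13 = 3.
  k = 2: m = 1, d = 3, a = ⌊(3 + 1)/3⌋ = 1; p/q = (1·4 + 3)/(1·1 + 1) = 7/2; p² − 13·q² = 49 − 52 = -3.
  k = 3: m = 2, d = 3, a = ⌊(3 + 2)/3⌋ = 1; p/q = (1·7 + 4)/(1·2 + 1) = 11/3; p² − 13·q² = 121 − 117 = 4.
  k = 4: m = 1, d = 4, a = ⌊(3 + 1)/4⌋ = 1; p/q = (1·11 + 7)/(1·3 + 2) = 18/5; p² − 13·q² = 324 − 325 = -1.
  k = 5: m = 3, d = 1, a = ⌊(3 + 3)/1⌋ = 6; p/q = (6·18 + 11)/(6·5 + 3) = 119/33; p² − 13·q² = 14161 − 14157 = 4.
  k = 6: m = 3, d = 4, a = ⌊(3 + 3)/4⌋ = 1; p/q = (1·119 + 18)/(1·33 + 5) = 137/38; p² − 13·q² = 18769 − 18772 = -3.
  k = 7: m = 1, d = 3, a = ⌊(3 + 1)/3⌋ = 1; p/q = (1·137 + 119)/(1·38 + 33) = 256/71; p² − 13·q² = 65536 − 65533 = 3.
  k = 8: m = 2, d = 3, a = ⌊(3 + 2)/3⌋ = 1; p/q = (1·256 + 137)/(1·71 + 38) = 393/109; p² − 13·q² = 154449 − 154453 = -4.
  k = 9: m = 1, d = 4, a = ⌊(3 + 1)/4⌋ = 1; p/q = (1·393 + 256)/(1·109 + 71) = 649/180; p² − 13·q² = 421201 − 421200 = 1.
  The first convergent with p² − 13·q² = 1 gives the fundamental solution (x₁, y₁) = (649, 180).
Step 2: Apply the recurrence (x_{n+1}, y_{n+1}) = (x₁x_n + 13y₁y_n, x₁y_n + y₁x_n) repeatedly.
  From (x_1, y_1) = (649, 180): x_2 = 649·649 + 13·180·180 = 842401; y_2 = 649·180 + 180·649 = 233640.
Step 3: Verify x_2² - 13·y_2² = 709639444801 - 709639444800 = 1 (should be 1). ✓

(x_1, y_1) = (649, 180); (x_2, y_2) = (842401, 233640).


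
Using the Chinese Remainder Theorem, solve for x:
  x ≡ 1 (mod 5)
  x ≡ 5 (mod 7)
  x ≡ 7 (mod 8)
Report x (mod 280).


Moduli 5, 7, 8 are pairwise coprime; by CRT there is a unique solution modulo M = 5 · 7 · 8 = 280.
Solve pairwise, accumulating the modulus:
  Start with x ≡ 1 (mod 5).
  Combine with x ≡ 5 (mod 7): since gcd(5, 7) = 1, we get a unique residue mod 35.
    Write x = 1 + 5·t and substitute into x ≡ 5 (mod 7): 5·t ≡ 5 − 1 = 4 (mod 7).
    The inverse of 5 mod 7 is 3 (since 5·3 = 15 = 2·7 + 1), so t ≡ 3·4 = 12 ≡ 5 (mod 7).
    Then x = 1 + 5·5 = 26, valid modulo lcm(5, 7) = 35: x ≡ 26 (mod 35).
  Combine with x ≡ 7 (mod 8): since gcd(35, 8) = 1, we get a unique residue mod 280.
    Write x = 26 + 35·t and substitute into x ≡ 7 (mod 8): 35·t ≡ 7 − 26 = -19 (mod 8).
    Reduce coefficients mod 8: 3·t ≡ 5 (mod 8).
    The inverse of 3 mod 8 is 3 (since 3·3 = 9 = 1·8 + 1), so t ≡ 3·5 = 15 ≡ 7 (mod 8).
    Then x = 26 + 35·7 = 271, valid modulo lcm(35, 8) = 280: x ≡ 271 (mod 280).
Verify: 271 mod 5 = 1 ✓, 271 mod 7 = 5 ✓, 271 mod 8 = 7 ✓.

x ≡ 271 (mod 280).


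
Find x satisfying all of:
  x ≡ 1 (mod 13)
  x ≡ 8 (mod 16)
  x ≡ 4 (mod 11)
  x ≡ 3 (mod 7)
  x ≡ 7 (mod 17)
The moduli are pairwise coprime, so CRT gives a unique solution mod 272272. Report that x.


Product of moduli M = 13 · 16 · 11 · 7 · 17 = 272272.
Merge one congruence at a time:
  Start: x ≡ 1 (mod 13).
  Combine with x ≡ 8 (mod 16); new modulus lcm = 208.
    Write x = 1 + 13·t and substitute into x ≡ 8 (mod 16): 13·t ≡ 8 − 1 = 7 (mod 16).
    The inverse of 13 mod 16 is 5 (since 13·5 = 65 = 4·16 + 1), so t ≡ 5·7 = 35 ≡ 3 (mod 16).
    Then x = 1 + 13·3 = 40, valid modulo lcm(13, 16) = 208: x ≡ 40 (mod 208).
  Combine with x ≡ 4 (mod 11); new modulus lcm = 2288.
    Write x = 40 + 208·t and substitute into x ≡ 4 (mod 11): 208·t ≡ 4 − 40 = -36 (mod 11).
    Reduce coefficients mod 11: 10·t ≡ 8 (mod 11).
    The inverse of 10 mod 11 is 10 (since 10·10 = 100 = 9·11 + 1), so t ≡ 10·8 = 80 ≡ 3 (mod 11).
    Then x = 40 + 208·3 = 664, valid modulo lcm(208, 11) = 2288: x ≡ 664 (mod 2288).
  Combine with x ≡ 3 (mod 7); new modulus lcm = 16016.
    Write x = 664 + 2288·t and substitute into x ≡ 3 (mod 7): 2288·t ≡ 3 − 664 = -661 (mod 7).
    Reduce coefficients mod 7: 6·t ≡ 4 (mod 7).
    The inverse of 6 mod 7 is 6 (since 6·6 = 36 = 5·7 + 1), so t ≡ 6·4 = 24 ≡ 3 (mod 7).
    Then x = 664 + 2288·3 = 7528, valid modulo lcm(2288, 7) = 16016: x ≡ 7528 (mod 16016).
  Combine with x ≡ 7 (mod 17); new modulus lcm = 272272.
    Write x = 7528 + 16016·t and substitute into x ≡ 7 (mod 17): 16016·t ≡ 7 − 7528 = -7521 (mod 17).
    Reduce coefficients mod 17: 2·t ≡ 10 (mod 17).
    The inverse of 2 mod 17 is 9 (since 2·9 = 18 = 1·17 + 1), so t ≡ 9·10 = 90 ≡ 5 (mod 17).
    Then x = 7528 + 16016·5 = 87608, valid modulo lcm(16016, 17) = 272272: x ≡ 87608 (mod 272272).
Verify against each original: 87608 mod 13 = 1, 87608 mod 16 = 8, 87608 mod 11 = 4, 87608 mod 7 = 3, 87608 mod 17 = 7.

x ≡ 87608 (mod 272272).


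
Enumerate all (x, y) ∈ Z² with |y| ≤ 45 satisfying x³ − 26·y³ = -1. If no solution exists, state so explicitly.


The equation is x³ - 26y³ = -1. For fixed y, x³ = 26·y³ − 1, so a solution requires the RHS to be a perfect cube.
Strategy: iterate y from -45 to 45, compute RHS = 26·y³ − 1, and check whether it is a (positive or negative) perfect cube.
Check small values of y:
  y = 0: RHS = -1 = (-1)³ ⇒ x = -1 works.
  y = 1: RHS = 25 is not a perfect cube.
  y = -1: RHS = -27 = (-3)³ ⇒ x = -3 works.
  y = 2: RHS = 207 is not a perfect cube.
  y = -2: RHS = -209 is not a perfect cube.
  y = 3: RHS = 701 is not a perfect cube.
  y = -3: RHS = -703 is not a perfect cube.
Continuing the search up to |y| = 45 finds no further solutions beyond those listed.
Collected solutions: (-1, 0), (-3, -1).

Solutions (with |y| ≤ 45): (-1, 0), (-3, -1).


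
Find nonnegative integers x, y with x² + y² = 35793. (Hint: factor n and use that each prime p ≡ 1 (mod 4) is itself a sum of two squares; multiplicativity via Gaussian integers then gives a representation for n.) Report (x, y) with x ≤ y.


Step 1: Factor n = 35793 = 3^2 · 41 · 97.
Step 2: Check the mod-4 condition on each prime factor: 3 ≡ 3 (mod 4), exponent 2 (must be even); 41 ≡ 1 (mod 4), exponent 1; 97 ≡ 1 (mod 4), exponent 1.
All primes ≡ 3 (mod 4) appear to even exponent (or don't appear), so by the two-squares theorem n IS expressible as a sum of two squares.
Step 3: Build a representation. Group n = k² · m with k = 3 and m = 41 · 97 = 3977 (a product of primes ≡ 1 (mod 4)); a representation of m scales to one of n via (k·x)² + (k·y)² = k²(x² + y²). Each prime p ≡ 1 (mod 4) is itself a sum of two squares; find a² by testing p − a² for a perfect square:
  41: 41 − 1² = 40, 41 − 2² = 37, 41 − 3² = 32, 41 − 4² = 25 = 5² ⇒ 41 = 4² + 5².
  97: 97 − 1² = 96, 97 − 2² = 93, 97 − 3² = 88, 97 − 4² = 81 = 9² ⇒ 97 = 4² + 9².
  Combine using the Brahmagupta–Fibonacci identity (a² + b²)(c² + d²) = (ac − bd)² + (ad + bc)² = (ac + bd)² + (ad − bc)²:
  41 · 97 = 3977: from (4² + 5²)(4² + 9²), take (4·4 − 5·9, 4·9 + 5·4) = (16 − 45, 36 + 20) = (-29, 56); dropping signs (only squares matter) gives (29, 56); check 29² + 56² = 841 + 3136 = 3977 ✓.
  Scale by k = 3: (3·29, 3·56) = (87, 168).
Step 4: Order so x ≤ y and verify: 87² + 168² = 7569 + 28224 = 35793 = n. ✓

n = 35793 = 87² + 168² (one valid representation with x ≤ y).


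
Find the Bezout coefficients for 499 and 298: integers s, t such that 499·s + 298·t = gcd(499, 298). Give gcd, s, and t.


Euclidean algorithm on (499, 298) — divide until remainder is 0:
  499 = 1 · 298 + 201
  298 = 1 · 201 + 97
  201 = 2 · 97 + 7
  97 = 13 · 7 + 6
  7 = 1 · 6 + 1
  6 = 6 · 1 + 0
gcd(499, 298) = 1.
Track Bezout coefficients alongside the remainders: start with r₀ = 499 = a·1 + b·0 (s = 1, t = 0) and r₁ = 298 = a·0 + b·1 (s = 0, t = 1); each new remainder r_{k+1} = r_{k-1} − q_k·r_k inherits s_{k+1} = s_{k-1} − q_k·s_k, t_{k+1} = t_{k-1} − q_k·t_k, so r_k = a·s_k + b·t_k at every step:
  q = 1: r = 201, s = 1 − 1·0 = 1, t = 0 − 1·1 = -1  (check: 499·1 + 298·(-1) = 201)
  q = 1: r = 97, s = 0 − 1·1 = -1, t = 1 − 1·(-1) = 2  (check: 499·(-1) + 298·2 = 97)
  q = 2: r = 7, s = 1 − 2·(-1) = 3, t = -1 − 2·2 = -5  (check: 499·3 + 298·(-5) = 7)
  q = 13: r = 6, s = -1 − 13·3 = -40, t = 2 − 13·(-5) = 67  (check: 499·(-40) + 298·67 = 6)
  q = 1: r = 1, s = 3 − 1·(-40) = 43, t = -5 − 1·67 = -72  (check: 499·43 + 298·(-72) = 1)
The row with r = 1 (the gcd) gives the Bezout coefficients s = 43, t = -72.
Result: 499 · (43) + 298 · (-72) = 1.

gcd(499, 298) = 1; s = 43, t = -72 (check: 499·43 + 298·(-72) = 1).


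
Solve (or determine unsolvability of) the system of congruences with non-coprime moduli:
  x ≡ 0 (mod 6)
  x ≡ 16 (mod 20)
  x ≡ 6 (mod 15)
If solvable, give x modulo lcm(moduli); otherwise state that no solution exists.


Moduli 6, 20, 15 are not pairwise coprime, so CRT works modulo lcm(m_i) when all pairwise compatibility conditions hold.
Pairwise compatibility: gcd(m_i, m_j) must divide a_i - a_j for every pair.
Merge one congruence at a time:
  Start: x ≡ 0 (mod 6).
  Combine with x ≡ 16 (mod 20): gcd(6, 20) = 2; 16 - 0 = 16, which IS divisible by 2, so compatible.
    Write x = 0 + 6·t and substitute into x ≡ 16 (mod 20): 6·t ≡ 16 − 0 = 16 (mod 20).
    Divide the congruence (and modulus) by g = 2: 3·t ≡ 8 (mod 10).
    The inverse of 3 mod 10 is 7 (since 3·7 = 21 = 2·10 + 1), so t ≡ 7·8 = 56 ≡ 6 (mod 10).
    Then x = 0 + 6·6 = 36, valid modulo lcm(6, 20) = 60: x ≡ 36 (mod 60).
  Combine with x ≡ 6 (mod 15): gcd(60, 15) = 15; 6 - 36 = -30, which IS divisible by 15, so compatible.
    Write x = 36 + 60·t and substitute into x ≡ 6 (mod 15): 60·t ≡ 6 − 36 = -30 (mod 15).
    Divide the congruence (and modulus) by g = 15: 4·t ≡ -2 (mod 1).
    Modulo 1 every t works; take t = 0.
    Then x = 36 + 60·0 = 36, valid modulo lcm(60, 15) = 60: x ≡ 36 (mod 60).
Verify: 36 mod 6 = 0, 36 mod 20 = 16, 36 mod 15 = 6.

x ≡ 36 (mod 60).


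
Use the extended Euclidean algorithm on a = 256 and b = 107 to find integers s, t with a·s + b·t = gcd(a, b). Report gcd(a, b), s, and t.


Euclidean algorithm on (256, 107) — divide until remainder is 0:
  256 = 2 · 107 + 42
  107 = 2 · 42 + 23
  42 = 1 · 23 + 19
  23 = 1 · 19 + 4
  19 = 4 · 4 + 3
  4 = 1 · 3 + 1
  3 = 3 · 1 + 0
gcd(256, 107) = 1.
Track Bezout coefficients alongside the remainders: start with r₀ = 256 = a·1 + b·0 (s = 1, t = 0) and r₁ = 107 = a·0 + b·1 (s = 0, t = 1); each new remainder r_{k+1} = r_{k-1} − q_k·r_k inherits s_{k+1} = s_{k-1} − q_k·s_k, t_{k+1} = t_{k-1} − q_k·t_k, so r_k = a·s_k + b·t_k at every step:
  q = 2: r = 42, s = 1 − 2·0 = 1, t = 0 − 2·1 = -2  (check: 256·1 + 107·(-2) = 42)
  q = 2: r = 23, s = 0 − 2·1 = -2, t = 1 − 2·(-2) = 5  (check: 256·(-2) + 107·5 = 23)
  q = 1: r = 19, s = 1 − 1·(-2) = 3, t = -2 − 1·5 = -7  (check: 256·3 + 107·(-7) = 19)
  q = 1: r = 4, s = -2 − 1·3 = -5, t = 5 − 1·(-7) = 12  (check: 256·(-5) + 107·12 = 4)
  q = 4: r = 3, s = 3 − 4·(-5) = 23, t = -7 − 4·12 = -55  (check: 256·23 + 107·(-55) = 3)
  q = 1: r = 1, s = -5 − 1·23 = -28, t = 12 − 1·(-55) = 67  (check: 256·(-28) + 107·67 = 1)
The row with r = 1 (the gcd) gives the Bezout coefficients s = -28, t = 67.
Result: 256 · (-28) + 107 · (67) = 1.

gcd(256, 107) = 1; s = -28, t = 67 (check: 256·(-28) + 107·67 = 1).


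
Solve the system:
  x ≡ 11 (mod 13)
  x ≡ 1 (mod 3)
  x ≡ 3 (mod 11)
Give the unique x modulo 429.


Moduli 13, 3, 11 are pairwise coprime; by CRT there is a unique solution modulo M = 13 · 3 · 11 = 429.
Solve pairwise, accumulating the modulus:
  Start with x ≡ 11 (mod 13).
  Combine with x ≡ 1 (mod 3): since gcd(13, 3) = 1, we get a unique residue mod 39.
    Write x = 11 + 13·t and substitute into x ≡ 1 (mod 3): 13·t ≡ 1 − 11 = -10 (mod 3).
    Reduce coefficients mod 3: 1·t ≡ 2 (mod 3).
    So t ≡ 2 (mod 3).
    Then x = 11 + 13·2 = 37, valid modulo lcm(13, 3) = 39: x ≡ 37 (mod 39).
  Combine with x ≡ 3 (mod 11): since gcd(39, 11) = 1, we get a unique residue mod 429.
    Write x = 37 + 39·t and substitute into x ≡ 3 (mod 11): 39·t ≡ 3 − 37 = -34 (mod 11).
    Reduce coefficients mod 11: 6·t ≡ 10 (mod 11).
    The inverse of 6 mod 11 is 2 (since 6·2 = 12 = 1·11 + 1), so t ≡ 2·10 = 20 ≡ 9 (mod 11).
    Then x = 37 + 39·9 = 388, valid modulo lcm(39, 11) = 429: x ≡ 388 (mod 429).
Verify: 388 mod 13 = 11 ✓, 388 mod 3 = 1 ✓, 388 mod 11 = 3 ✓.

x ≡ 388 (mod 429).


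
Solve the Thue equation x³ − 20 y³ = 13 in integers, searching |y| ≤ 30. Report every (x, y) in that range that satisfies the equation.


The equation is x³ - 20y³ = 13. For fixed y, x³ = 20·y³ + 13, so a solution requires the RHS to be a perfect cube.
Strategy: iterate y from -30 to 30, compute RHS = 20·y³ + 13, and check whether it is a (positive or negative) perfect cube.
Check small values of y:
  y = 0: RHS = 13 is not a perfect cube.
  y = 1: RHS = 33 is not a perfect cube.
  y = -1: RHS = -7 is not a perfect cube.
  y = 2: RHS = 173 is not a perfect cube.
  y = -2: RHS = -147 is not a perfect cube.
  y = 3: RHS = 553 is not a perfect cube.
  y = -3: RHS = -527 is not a perfect cube.
Continuing the search up to |y| = 30 finds no solutions either.
No (x, y) in the scanned range satisfies the equation.

No integer solutions with |y| ≤ 30.


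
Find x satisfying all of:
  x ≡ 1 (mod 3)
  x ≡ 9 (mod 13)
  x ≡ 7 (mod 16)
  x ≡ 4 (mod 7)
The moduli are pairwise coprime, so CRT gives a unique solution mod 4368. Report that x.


Product of moduli M = 3 · 13 · 16 · 7 = 4368.
Merge one congruence at a time:
  Start: x ≡ 1 (mod 3).
  Combine with x ≡ 9 (mod 13); new modulus lcm = 39.
    Write x = 1 + 3·t and substitute into x ≡ 9 (mod 13): 3·t ≡ 9 − 1 = 8 (mod 13).
    The inverse of 3 mod 13 is 9 (since 3·9 = 27 = 2·13 + 1), so t ≡ 9·8 = 72 ≡ 7 (mod 13).
    Then x = 1 + 3·7 = 22, valid modulo lcm(3, 13) = 39: x ≡ 22 (mod 39).
  Combine with x ≡ 7 (mod 16); new modulus lcm = 624.
    Write x = 22 + 39·t and substitute into x ≡ 7 (mod 16): 39·t ≡ 7 − 22 = -15 (mod 16).
    Reduce coefficients mod 16: 7·t ≡ 1 (mod 16).
    The inverse of 7 mod 16 is 7 (since 7·7 = 49 = 3·16 + 1), so t ≡ 7·1 = 7 ≡ 7 (mod 16).
    Then x = 22 + 39·7 = 295, valid modulo lcm(39, 16) = 624: x ≡ 295 (mod 624).
  Combine with x ≡ 4 (mod 7); new modulus lcm = 4368.
    Write x = 295 + 624·t and substitute into x ≡ 4 (mod 7): 624·t ≡ 4 − 295 = -291 (mod 7).
    Reduce coefficients mod 7: 1·t ≡ 3 (mod 7).
    So t ≡ 3 (mod 7).
    Then x = 295 + 624·3 = 2167, valid modulo lcm(624, 7) = 4368: x ≡ 2167 (mod 4368).
Verify against each original: 2167 mod 3 = 1, 2167 mod 13 = 9, 2167 mod 16 = 7, 2167 mod 7 = 4.

x ≡ 2167 (mod 4368).


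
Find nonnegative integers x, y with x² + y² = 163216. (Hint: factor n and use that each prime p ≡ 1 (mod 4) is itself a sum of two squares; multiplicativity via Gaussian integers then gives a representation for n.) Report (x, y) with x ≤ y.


Step 1: Factor n = 163216 = 2^4 · 101^2.
Step 2: Check the mod-4 condition on each prime factor: 2 = 2 (special); 101 ≡ 1 (mod 4), exponent 2.
All primes ≡ 3 (mod 4) appear to even exponent (or don't appear), so by the two-squares theorem n IS expressible as a sum of two squares.
Step 3: Build a representation. Group n = k² · m with k = 4 and m = 101 · 101 = 10201 (a product of primes ≡ 1 (mod 4)); a representation of m scales to one of n via (k·x)² + (k·y)² = k²(x² + y²). Each prime p ≡ 1 (mod 4) is itself a sum of two squares; find a² by testing p − a² for a perfect square:
  101: 101 − 1² = 100 = 10² ⇒ 101 = 1² + 10².
  Combine using the Brahmagupta–Fibonacci identity (a² + b²)(c² + d²) = (ac − bd)² + (ad + bc)² = (ac + bd)² + (ad − bc)²:
  101 · 101 = 10201: from (1² + 10²)(1² + 10²), take (1·1 − 10·10, 1·10 + 10·1) = (1 − 100, 10 + 10) = (-99, 20); dropping signs (only squares matter) gives (99, 20); check 99² + 20² = 9801 + 400 = 10201 ✓.
  Scale by k = 4: (4·99, 4·20) = (396, 80).
Step 4: Order so x ≤ y and verify: 80² + 396² = 6400 + 156816 = 163216 = n. ✓

n = 163216 = 80² + 396² (one valid representation with x ≤ y).


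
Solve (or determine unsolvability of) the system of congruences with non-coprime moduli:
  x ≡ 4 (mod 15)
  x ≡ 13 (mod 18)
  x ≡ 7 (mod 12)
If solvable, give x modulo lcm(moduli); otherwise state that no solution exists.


Moduli 15, 18, 12 are not pairwise coprime, so CRT works modulo lcm(m_i) when all pairwise compatibility conditions hold.
Pairwise compatibility: gcd(m_i, m_j) must divide a_i - a_j for every pair.
Merge one congruence at a time:
  Start: x ≡ 4 (mod 15).
  Combine with x ≡ 13 (mod 18): gcd(15, 18) = 3; 13 - 4 = 9, which IS divisible by 3, so compatible.
    Write x = 4 + 15·t and substitute into x ≡ 13 (mod 18): 15·t ≡ 13 − 4 = 9 (mod 18).
    Divide the congruence (and modulus) by g = 3: 5·t ≡ 3 (mod 6).
    The inverse of 5 mod 6 is 5 (since 5·5 = 25 = 4·6 + 1), so t ≡ 5·3 = 15 ≡ 3 (mod 6).
    Then x = 4 + 15·3 = 49, valid modulo lcm(15, 18) = 90: x ≡ 49 (mod 90).
  Combine with x ≡ 7 (mod 12): gcd(90, 12) = 6; 7 - 49 = -42, which IS divisible by 6, so compatible.
    Write x = 49 + 90·t and substitute into x ≡ 7 (mod 12): 90·t ≡ 7 − 49 = -42 (mod 12).
    Divide the congruence (and modulus) by g = 6: 15·t ≡ -7 (mod 2).
    Reduce coefficients mod 2: 1·t ≡ 1 (mod 2).
    So t ≡ 1 (mod 2).
    Then x = 49 + 90·1 = 139, valid modulo lcm(90, 12) = 180: x ≡ 139 (mod 180).
Verify: 139 mod 15 = 4, 139 mod 18 = 13, 139 mod 12 = 7.

x ≡ 139 (mod 180).


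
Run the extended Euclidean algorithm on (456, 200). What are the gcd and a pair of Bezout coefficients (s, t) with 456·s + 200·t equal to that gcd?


Euclidean algorithm on (456, 200) — divide until remainder is 0:
  456 = 2 · 200 + 56
  200 = 3 · 56 + 32
  56 = 1 · 32 + 24
  32 = 1 · 24 + 8
  24 = 3 · 8 + 0
gcd(456, 200) = 8.
Track Bezout coefficients alongside the remainders: start with r₀ = 456 = a·1 + b·0 (s = 1, t = 0) and r₁ = 200 = a·0 + b·1 (s = 0, t = 1); each new remainder r_{k+1} = r_{k-1} − q_k·r_k inherits s_{k+1} = s_{k-1} − q_k·s_k, t_{k+1} = t_{k-1} − q_k·t_k, so r_k = a·s_k + b·t_k at every step:
  q = 2: r = 56, s = 1 − 2·0 = 1, t = 0 − 2·1 = -2  (check: 456·1 + 200·(-2) = 56)
  q = 3: r = 32, s = 0 − 3·1 = -3, t = 1 − 3·(-2) = 7  (check: 456·(-3) + 200·7 = 32)
  q = 1: r = 24, s = 1 − 1·(-3) = 4, t = -2 − 1·7 = -9  (check: 456·4 + 200·(-9) = 24)
  q = 1: r = 8, s = -3 − 1·4 = -7, t = 7 − 1·(-9) = 16  (check: 456·(-7) + 200·16 = 8)
The row with r = 8 (the gcd) gives the Bezout coefficients s = -7, t = 16.
Result: 456 · (-7) + 200 · (16) = 8.

gcd(456, 200) = 8; s = -7, t = 16 (check: 456·(-7) + 200·16 = 8).


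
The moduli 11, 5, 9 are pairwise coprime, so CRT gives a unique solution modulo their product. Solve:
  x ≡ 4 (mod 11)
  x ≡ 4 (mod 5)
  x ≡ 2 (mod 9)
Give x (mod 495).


Moduli 11, 5, 9 are pairwise coprime; by CRT there is a unique solution modulo M = 11 · 5 · 9 = 495.
Solve pairwise, accumulating the modulus:
  Start with x ≡ 4 (mod 11).
  Combine with x ≡ 4 (mod 5): since gcd(11, 5) = 1, we get a unique residue mod 55.
    Write x = 4 + 11·t and substitute into x ≡ 4 (mod 5): 11·t ≡ 4 − 4 = 0 (mod 5).
    Reduce coefficients mod 5: 1·t ≡ 0 (mod 5).
    So t ≡ 0 (mod 5).
    Then x = 4 + 11·0 = 4, valid modulo lcm(11, 5) = 55: x ≡ 4 (mod 55).
  Combine with x ≡ 2 (mod 9): since gcd(55, 9) = 1, we get a unique residue mod 495.
    Write x = 4 + 55·t and substitute into x ≡ 2 (mod 9): 55·t ≡ 2 − 4 = -2 (mod 9).
    Reduce coefficients mod 9: 1·t ≡ 7 (mod 9).
    So t ≡ 7 (mod 9).
    Then x = 4 + 55·7 = 389, valid modulo lcm(55, 9) = 495: x ≡ 389 (mod 495).
Verify: 389 mod 11 = 4 ✓, 389 mod 5 = 4 ✓, 389 mod 9 = 2 ✓.

x ≡ 389 (mod 495).


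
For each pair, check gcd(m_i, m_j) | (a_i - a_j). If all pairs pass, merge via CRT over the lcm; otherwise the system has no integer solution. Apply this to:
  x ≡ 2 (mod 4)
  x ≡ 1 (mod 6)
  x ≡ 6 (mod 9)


Moduli 4, 6, 9 are not pairwise coprime, so CRT works modulo lcm(m_i) when all pairwise compatibility conditions hold.
Pairwise compatibility: gcd(m_i, m_j) must divide a_i - a_j for every pair.
Merge one congruence at a time:
  Start: x ≡ 2 (mod 4).
  Combine with x ≡ 1 (mod 6): gcd(4, 6) = 2, and 1 - 2 = -1 is NOT divisible by 2.
    ⇒ system is inconsistent (no integer solution).

No solution (the system is inconsistent).


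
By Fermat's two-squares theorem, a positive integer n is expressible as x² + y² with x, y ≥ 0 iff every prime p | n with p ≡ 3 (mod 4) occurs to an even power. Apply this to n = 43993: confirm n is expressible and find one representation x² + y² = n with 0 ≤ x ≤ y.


Step 1: Factor n = 43993 = 29 · 37 · 41.
Step 2: Check the mod-4 condition on each prime factor: 29 ≡ 1 (mod 4), exponent 1; 37 ≡ 1 (mod 4), exponent 1; 41 ≡ 1 (mod 4), exponent 1.
All primes ≡ 3 (mod 4) appear to even exponent (or don't appear), so by the two-squares theorem n IS expressible as a sum of two squares.
Step 3: Build a representation. Here n = 29 · 37 · 41 is a product of primes ≡ 1 (mod 4). Each prime p ≡ 1 (mod 4) is itself a sum of two squares; find a² by testing p − a² for a perfect square:
  29: 29 − 1² = 28, 29 − 2² = 25 = 5² ⇒ 29 = 2² + 5².
  37: 37 − 1² = 36 = 6² ⇒ 37 = 1² + 6².
  41: 41 − 1² = 40, 41 − 2² = 37, 41 − 3² = 32, 41 − 4² = 25 = 5² ⇒ 41 = 4² + 5².
  Combine using the Brahmagupta–Fibonacci identity (a² + b²)(c² + d²) = (ac − bd)² + (ad + bc)² = (ac + bd)² + (ad − bc)²:
  29 · 37 = 1073: from (2² + 5²)(1² + 6²), take (2·1 − 5·6, 2·6 + 5·1) = (2 − 30, 12 + 5) = (-28, 17); dropping signs (only squares matter) gives (28, 17); check 28² + 17² = 784 + 289 = 1073 ✓.
  1073 · 41 = 43993: from (28² + 17²)(4² + 5²), take (28·4 − 17·5, 28·5 + 17·4) = (112 − 85, 140 + 68) = (27, 208); check 27² + 208² = 729 + 43264 = 43993 ✓.
Step 4: Order so x ≤ y and verify: 27² + 208² = 729 + 43264 = 43993 = n. ✓

n = 43993 = 27² + 208² (one valid representation with x ≤ y).


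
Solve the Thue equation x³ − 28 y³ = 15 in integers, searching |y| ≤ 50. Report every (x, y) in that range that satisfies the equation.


The equation is x³ - 28y³ = 15. For fixed y, x³ = 28·y³ + 15, so a solution requires the RHS to be a perfect cube.
Strategy: iterate y from -50 to 50, compute RHS = 28·y³ + 15, and check whether it is a (positive or negative) perfect cube.
Check small values of y:
  y = 0: RHS = 15 is not a perfect cube.
  y = 1: RHS = 43 is not a perfect cube.
  y = -1: RHS = -13 is not a perfect cube.
  y = 2: RHS = 239 is not a perfect cube.
  y = -2: RHS = -209 is not a perfect cube.
  y = 3: RHS = 771 is not a perfect cube.
  y = -3: RHS = -741 is not a perfect cube.
Continuing the search up to |y| = 50 finds no solutions either.
No (x, y) in the scanned range satisfies the equation.

No integer solutions with |y| ≤ 50.


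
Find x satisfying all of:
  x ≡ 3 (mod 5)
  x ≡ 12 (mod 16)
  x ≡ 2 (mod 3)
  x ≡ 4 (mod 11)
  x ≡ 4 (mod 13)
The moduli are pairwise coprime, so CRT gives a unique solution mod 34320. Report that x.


Product of moduli M = 5 · 16 · 3 · 11 · 13 = 34320.
Merge one congruence at a time:
  Start: x ≡ 3 (mod 5).
  Combine with x ≡ 12 (mod 16); new modulus lcm = 80.
    Write x = 3 + 5·t and substitute into x ≡ 12 (mod 16): 5·t ≡ 12 − 3 = 9 (mod 16).
    The inverse of 5 mod 16 is 13 (since 5·13 = 65 = 4·16 + 1), so t ≡ 13·9 = 117 ≡ 5 (mod 16).
    Then x = 3 + 5·5 = 28, valid modulo lcm(5, 16) = 80: x ≡ 28 (mod 80).
  Combine with x ≡ 2 (mod 3); new modulus lcm = 240.
    Write x = 28 + 80·t and substitute into x ≡ 2 (mod 3): 80·t ≡ 2 − 28 = -26 (mod 3).
    Reduce coefficients mod 3: 2·t ≡ 1 (mod 3).
    The inverse of 2 mod 3 is 2 (since 2·2 = 4 = 1·3 + 1), so t ≡ 2·1 = 2 ≡ 2 (mod 3).
    Then x = 28 + 80·2 = 188, valid modulo lcm(80, 3) = 240: x ≡ 188 (mod 240).
  Combine with x ≡ 4 (mod 11); new modulus lcm = 2640.
    Write x = 188 + 240·t and substitute into x ≡ 4 (mod 11): 240·t ≡ 4 − 188 = -184 (mod 11).
    Reduce coefficients mod 11: 9·t ≡ 3 (mod 11).
    The inverse of 9 mod 11 is 5 (since 9·5 = 45 = 4·11 + 1), so t ≡ 5·3 = 15 ≡ 4 (mod 11).
    Then x = 188 + 240·4 = 1148, valid modulo lcm(240, 11) = 2640: x ≡ 1148 (mod 2640).
  Combine with x ≡ 4 (mod 13); new modulus lcm = 34320.
    Write x = 1148 + 2640·t and substitute into x ≡ 4 (mod 13): 2640·t ≡ 4 − 1148 = -1144 (mod 13).
    Reduce coefficients mod 13: 1·t ≡ 0 (mod 13).
    So t ≡ 0 (mod 13).
    Then x = 1148 + 2640·0 = 1148, valid modulo lcm(2640, 13) = 34320: x ≡ 1148 (mod 34320).
Verify against each original: 1148 mod 5 = 3, 1148 mod 16 = 12, 1148 mod 3 = 2, 1148 mod 11 = 4, 1148 mod 13 = 4.

x ≡ 1148 (mod 34320).


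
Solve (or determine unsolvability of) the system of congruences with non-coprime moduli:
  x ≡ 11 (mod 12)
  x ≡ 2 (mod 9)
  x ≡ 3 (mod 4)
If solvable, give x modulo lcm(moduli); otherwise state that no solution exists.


Moduli 12, 9, 4 are not pairwise coprime, so CRT works modulo lcm(m_i) when all pairwise compatibility conditions hold.
Pairwise compatibility: gcd(m_i, m_j) must divide a_i - a_j for every pair.
Merge one congruence at a time:
  Start: x ≡ 11 (mod 12).
  Combine with x ≡ 2 (mod 9): gcd(12, 9) = 3; 2 - 11 = -9, which IS divisible by 3, so compatible.
    Write x = 11 + 12·t and substitute into x ≡ 2 (mod 9): 12·t ≡ 2 − 11 = -9 (mod 9).
    Divide the congruence (and modulus) by g = 3: 4·t ≡ -3 (mod 3).
    Reduce coefficients mod 3: 1·t ≡ 0 (mod 3).
    So t ≡ 0 (mod 3).
    Then x = 11 + 12·0 = 11, valid modulo lcm(12, 9) = 36: x ≡ 11 (mod 36).
  Combine with x ≡ 3 (mod 4): gcd(36, 4) = 4; 3 - 11 = -8, which IS divisible by 4, so compatible.
    Write x = 11 + 36·t and substitute into x ≡ 3 (mod 4): 36·t ≡ 3 − 11 = -8 (mod 4).
    Divide the congruence (and modulus) by g = 4: 9·t ≡ -2 (mod 1).
    Modulo 1 every t works; take t = 0.
    Then x = 11 + 36·0 = 11, valid modulo lcm(36, 4) = 36: x ≡ 11 (mod 36).
Verify: 11 mod 12 = 11, 11 mod 9 = 2, 11 mod 4 = 3.

x ≡ 11 (mod 36).
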